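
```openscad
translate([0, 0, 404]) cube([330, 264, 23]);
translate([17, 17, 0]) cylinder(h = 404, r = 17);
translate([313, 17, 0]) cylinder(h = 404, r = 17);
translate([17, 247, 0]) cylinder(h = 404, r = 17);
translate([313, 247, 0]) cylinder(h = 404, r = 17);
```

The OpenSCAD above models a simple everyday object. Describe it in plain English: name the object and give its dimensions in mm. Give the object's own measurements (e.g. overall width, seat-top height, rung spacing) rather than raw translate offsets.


A four-legged stool. The seat is a 330×264×23 mm slab whose top surface is at z = 427 mm; four round legs, each 34 mm in diameter, run from the floor (z = 0) to the underside of the seat, each leg's axis is inset half a diameter from the nearest pair of seat edges (so the leg's bounding box is flush with the corner).


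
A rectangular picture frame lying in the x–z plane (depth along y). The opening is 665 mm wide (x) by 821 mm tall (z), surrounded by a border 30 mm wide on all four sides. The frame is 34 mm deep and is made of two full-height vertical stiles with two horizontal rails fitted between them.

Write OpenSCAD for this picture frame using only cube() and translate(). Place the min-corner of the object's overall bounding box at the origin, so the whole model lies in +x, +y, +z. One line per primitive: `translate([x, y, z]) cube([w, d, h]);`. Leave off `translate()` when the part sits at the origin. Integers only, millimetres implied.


cube([30, 34, 881]);
translate([695, 0, 0]) cube([30, 34, 881]);
translate([30, 0, 0]) cube([665, 34, 30]);
translate([30, 0, 851]) cube([665, 34, 30]);


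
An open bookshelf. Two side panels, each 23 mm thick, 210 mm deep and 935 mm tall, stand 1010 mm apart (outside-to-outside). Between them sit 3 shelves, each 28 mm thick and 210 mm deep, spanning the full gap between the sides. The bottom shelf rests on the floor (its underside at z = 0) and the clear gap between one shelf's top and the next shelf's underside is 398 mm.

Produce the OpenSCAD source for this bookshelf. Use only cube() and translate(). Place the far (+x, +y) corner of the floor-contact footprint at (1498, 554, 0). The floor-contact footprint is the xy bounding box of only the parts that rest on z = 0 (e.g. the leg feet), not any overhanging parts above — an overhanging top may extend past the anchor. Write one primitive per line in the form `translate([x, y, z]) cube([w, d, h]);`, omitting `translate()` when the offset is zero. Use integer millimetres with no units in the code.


translate([488, 344, 0]) cube([23, 210, 935]);
translate([1475, 344, 0]) cube([23, 210, 935]);
translate([511, 344, 0]) cube([964, 210, 28]);
translate([511, 344, 426]) cube([964, 210, 28]);
translate([511, 344, 852]) cube([964, 210, 28]);


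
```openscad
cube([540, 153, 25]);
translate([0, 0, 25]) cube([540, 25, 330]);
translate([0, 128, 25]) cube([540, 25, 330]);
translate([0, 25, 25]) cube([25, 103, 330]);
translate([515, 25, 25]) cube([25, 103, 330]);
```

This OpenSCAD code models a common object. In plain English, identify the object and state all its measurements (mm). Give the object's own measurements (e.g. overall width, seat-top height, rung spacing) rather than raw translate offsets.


An open-topped rectangular box: outside dimensions 540×153×355 mm, with a uniform wall and base thickness of 25 mm. The base is a full 540×153 slab on the floor; four walls sit on top of the base. The front and back walls (the −y and +y sides) span the full width; the two side walls fit between them.


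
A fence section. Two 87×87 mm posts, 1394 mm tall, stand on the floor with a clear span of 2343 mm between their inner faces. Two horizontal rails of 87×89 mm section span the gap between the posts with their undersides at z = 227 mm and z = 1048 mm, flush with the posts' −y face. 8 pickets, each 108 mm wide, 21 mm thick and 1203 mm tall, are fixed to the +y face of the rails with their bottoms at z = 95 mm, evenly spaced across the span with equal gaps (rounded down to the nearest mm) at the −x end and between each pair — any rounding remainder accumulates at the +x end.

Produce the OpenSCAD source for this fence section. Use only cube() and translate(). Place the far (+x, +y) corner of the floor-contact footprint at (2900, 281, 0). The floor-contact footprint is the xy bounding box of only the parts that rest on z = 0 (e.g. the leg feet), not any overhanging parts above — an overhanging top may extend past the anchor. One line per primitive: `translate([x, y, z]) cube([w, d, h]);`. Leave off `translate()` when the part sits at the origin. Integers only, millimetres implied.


translate([383, 194, 0]) cube([87, 87, 1394]);
translate([2813, 194, 0]) cube([87, 87, 1394]);
translate([470, 194, 227]) cube([2343, 87, 89]);
translate([470, 194, 1048]) cube([2343, 87, 89]);
translate([634, 281, 95]) cube([108, 21, 1203]);
translate([906, 281, 95]) cube([108, 21, 1203]);
translate([1178, 281, 95]) cube([108, 21, 1203]);
translate([1450, 281, 95]) cube([108, 21, 1203]);
translate([1722, 281, 95]) cube([108, 21, 1203]);
translate([1994, 281, 95]) cube([108, 21, 1203]);
translate([2266, 281, 95]) cube([108, 21, 1203]);
translate([2538, 281, 95]) cube([108, 21, 1203]);


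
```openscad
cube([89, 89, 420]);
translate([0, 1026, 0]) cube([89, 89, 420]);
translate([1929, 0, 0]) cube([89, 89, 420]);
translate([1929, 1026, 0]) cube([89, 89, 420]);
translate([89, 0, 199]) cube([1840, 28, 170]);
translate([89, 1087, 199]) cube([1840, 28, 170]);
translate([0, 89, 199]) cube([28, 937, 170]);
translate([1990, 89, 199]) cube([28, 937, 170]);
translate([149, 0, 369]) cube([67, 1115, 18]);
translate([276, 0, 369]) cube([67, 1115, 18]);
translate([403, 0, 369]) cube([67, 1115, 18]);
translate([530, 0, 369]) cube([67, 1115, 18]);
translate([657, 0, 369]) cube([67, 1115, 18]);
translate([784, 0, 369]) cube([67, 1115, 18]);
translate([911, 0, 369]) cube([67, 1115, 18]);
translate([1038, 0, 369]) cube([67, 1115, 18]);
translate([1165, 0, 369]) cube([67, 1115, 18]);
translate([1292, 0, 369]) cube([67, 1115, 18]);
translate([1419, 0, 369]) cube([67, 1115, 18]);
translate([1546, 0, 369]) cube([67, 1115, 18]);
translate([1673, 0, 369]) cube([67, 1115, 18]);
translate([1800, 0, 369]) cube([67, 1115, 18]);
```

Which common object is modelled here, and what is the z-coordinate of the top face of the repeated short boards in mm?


A bed frame. The slat-top height is 387 mm.

Four posts, four rails, and a row of slats — a bed frame. Slats sit on the rails at z = 199 + 170 = 369; with slat thickness 18, the top is 387 mm.


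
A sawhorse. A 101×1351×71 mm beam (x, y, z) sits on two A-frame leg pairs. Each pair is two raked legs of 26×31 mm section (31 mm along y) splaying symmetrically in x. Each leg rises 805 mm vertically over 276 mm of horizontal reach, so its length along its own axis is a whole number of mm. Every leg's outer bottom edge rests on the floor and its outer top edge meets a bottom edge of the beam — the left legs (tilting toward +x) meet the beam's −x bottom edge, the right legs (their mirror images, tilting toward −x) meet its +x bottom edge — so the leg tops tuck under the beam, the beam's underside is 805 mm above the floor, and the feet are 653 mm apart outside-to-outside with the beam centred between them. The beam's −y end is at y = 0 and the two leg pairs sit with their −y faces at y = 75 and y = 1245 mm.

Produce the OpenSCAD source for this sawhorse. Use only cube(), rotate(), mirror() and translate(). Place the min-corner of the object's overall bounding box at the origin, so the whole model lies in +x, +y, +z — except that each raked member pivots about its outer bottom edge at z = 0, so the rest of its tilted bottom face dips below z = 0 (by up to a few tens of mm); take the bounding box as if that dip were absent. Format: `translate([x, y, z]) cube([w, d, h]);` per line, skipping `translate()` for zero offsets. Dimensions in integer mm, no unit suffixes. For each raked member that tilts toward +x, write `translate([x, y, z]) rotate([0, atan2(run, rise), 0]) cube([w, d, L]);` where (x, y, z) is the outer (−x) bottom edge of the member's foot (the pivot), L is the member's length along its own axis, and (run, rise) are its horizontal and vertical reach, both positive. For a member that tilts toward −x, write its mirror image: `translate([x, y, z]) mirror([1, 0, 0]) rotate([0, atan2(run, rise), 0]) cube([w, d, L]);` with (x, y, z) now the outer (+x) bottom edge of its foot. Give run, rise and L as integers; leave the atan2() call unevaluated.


translate([276, 0, 805]) cube([101, 1351, 71]);
translate([0, 75, 0]) rotate([0, atan2(276, 805), 0]) cube([26, 31, 851]);
translate([653, 75, 0]) mirror([1, 0, 0]) rotate([0, atan2(276, 805), 0]) cube([26, 31, 851]);
translate([0, 1245, 0]) rotate([0, atan2(276, 805), 0]) cube([26, 31, 851]);
translate([653, 1245, 0]) mirror([1, 0, 0]) rotate([0, atan2(276, 805), 0]) cube([26, 31, 851]);


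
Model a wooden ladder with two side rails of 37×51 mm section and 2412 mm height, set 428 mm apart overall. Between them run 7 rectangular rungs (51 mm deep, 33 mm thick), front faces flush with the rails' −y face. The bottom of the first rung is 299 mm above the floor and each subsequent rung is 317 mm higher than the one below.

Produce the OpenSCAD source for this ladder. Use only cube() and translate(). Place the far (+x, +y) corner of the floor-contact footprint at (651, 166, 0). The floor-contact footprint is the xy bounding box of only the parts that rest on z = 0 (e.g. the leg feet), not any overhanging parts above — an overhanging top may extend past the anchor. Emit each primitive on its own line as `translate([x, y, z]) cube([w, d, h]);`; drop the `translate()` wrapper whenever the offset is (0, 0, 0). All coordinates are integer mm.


// rung span = 428 - 2*37 = 354
// rung[k] z = 299 + k*317
translate([223, 115, 0]) cube([37, 51, 2412]);
translate([614, 115, 0]) cube([37, 51, 2412]);
translate([260, 115, 299]) cube([354, 51, 33]);
translate([260, 115, 616]) cube([354, 51, 33]);
translate([260, 115, 933]) cube([354, 51, 33]);
translate([260, 115, 1250]) cube([354, 51, 33]);
translate([260, 115, 1567]) cube([354, 51, 33]);
translate([260, 115, 1884]) cube([354, 51, 33]);
translate([260, 115, 2201]) cube([354, 51, 33]);


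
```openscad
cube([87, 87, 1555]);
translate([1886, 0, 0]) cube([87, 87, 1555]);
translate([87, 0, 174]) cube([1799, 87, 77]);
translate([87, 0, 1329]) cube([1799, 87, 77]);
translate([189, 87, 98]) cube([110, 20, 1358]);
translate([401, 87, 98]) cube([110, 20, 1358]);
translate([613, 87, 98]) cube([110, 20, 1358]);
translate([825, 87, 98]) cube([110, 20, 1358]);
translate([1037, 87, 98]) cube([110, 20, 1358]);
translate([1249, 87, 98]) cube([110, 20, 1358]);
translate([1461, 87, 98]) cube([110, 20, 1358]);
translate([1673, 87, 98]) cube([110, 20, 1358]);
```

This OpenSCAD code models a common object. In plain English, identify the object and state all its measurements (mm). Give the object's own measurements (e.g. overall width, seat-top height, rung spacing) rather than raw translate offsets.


A fence section. Two 87×87 mm posts, 1555 mm tall, stand on the floor with a clear span of 1799 mm between their inner faces. Two horizontal rails of 87×77 mm section span the gap between the posts with their undersides at z = 174 mm and z = 1329 mm, flush with the posts' −y face. 8 pickets, each 110 mm wide, 20 mm thick and 1358 mm tall, are fixed to the +y face of the rails with their bottoms at z = 98 mm, spaced across the span with a 102 mm gap after the −x post and between neighbouring pickets, with 103 mm left before the +x post.


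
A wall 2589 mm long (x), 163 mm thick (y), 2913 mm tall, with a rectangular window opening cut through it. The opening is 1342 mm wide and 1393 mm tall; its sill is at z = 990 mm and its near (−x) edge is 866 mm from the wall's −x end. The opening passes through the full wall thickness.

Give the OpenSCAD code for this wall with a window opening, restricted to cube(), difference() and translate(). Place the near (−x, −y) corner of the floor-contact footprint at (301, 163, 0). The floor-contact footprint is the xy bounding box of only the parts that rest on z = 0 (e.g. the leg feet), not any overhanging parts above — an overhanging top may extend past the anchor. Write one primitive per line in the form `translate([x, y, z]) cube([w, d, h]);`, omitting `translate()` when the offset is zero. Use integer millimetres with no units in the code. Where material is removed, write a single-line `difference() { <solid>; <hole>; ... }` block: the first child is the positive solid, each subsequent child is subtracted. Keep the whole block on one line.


difference() { translate([301, 163, 0]) cube([2589, 163, 2913]); translate([1167, 163, 990]) cube([1342, 163, 1393]); }


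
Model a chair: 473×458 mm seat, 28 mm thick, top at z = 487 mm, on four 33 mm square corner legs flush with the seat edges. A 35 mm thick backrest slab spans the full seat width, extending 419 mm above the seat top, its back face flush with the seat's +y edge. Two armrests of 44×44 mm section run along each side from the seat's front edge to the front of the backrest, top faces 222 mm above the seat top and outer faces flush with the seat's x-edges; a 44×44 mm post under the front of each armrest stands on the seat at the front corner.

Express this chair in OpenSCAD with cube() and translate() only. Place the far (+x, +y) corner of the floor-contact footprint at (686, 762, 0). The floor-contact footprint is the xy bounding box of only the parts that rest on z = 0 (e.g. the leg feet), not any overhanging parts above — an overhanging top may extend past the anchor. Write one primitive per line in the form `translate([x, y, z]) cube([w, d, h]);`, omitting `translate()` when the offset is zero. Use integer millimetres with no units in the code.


translate([213, 304, 459]) cube([473, 458, 28]);
translate([213, 304, 0]) cube([33, 33, 459]);
translate([653, 304, 0]) cube([33, 33, 459]);
translate([213, 729, 0]) cube([33, 33, 459]);
translate([653, 729, 0]) cube([33, 33, 459]);
translate([213, 727, 487]) cube([473, 35, 419]);
translate([213, 304, 665]) cube([44, 423, 44]);
translate([642, 304, 665]) cube([44, 423, 44]);
translate([213, 304, 487]) cube([44, 44, 178]);
translate([642, 304, 487]) cube([44, 44, 178]);


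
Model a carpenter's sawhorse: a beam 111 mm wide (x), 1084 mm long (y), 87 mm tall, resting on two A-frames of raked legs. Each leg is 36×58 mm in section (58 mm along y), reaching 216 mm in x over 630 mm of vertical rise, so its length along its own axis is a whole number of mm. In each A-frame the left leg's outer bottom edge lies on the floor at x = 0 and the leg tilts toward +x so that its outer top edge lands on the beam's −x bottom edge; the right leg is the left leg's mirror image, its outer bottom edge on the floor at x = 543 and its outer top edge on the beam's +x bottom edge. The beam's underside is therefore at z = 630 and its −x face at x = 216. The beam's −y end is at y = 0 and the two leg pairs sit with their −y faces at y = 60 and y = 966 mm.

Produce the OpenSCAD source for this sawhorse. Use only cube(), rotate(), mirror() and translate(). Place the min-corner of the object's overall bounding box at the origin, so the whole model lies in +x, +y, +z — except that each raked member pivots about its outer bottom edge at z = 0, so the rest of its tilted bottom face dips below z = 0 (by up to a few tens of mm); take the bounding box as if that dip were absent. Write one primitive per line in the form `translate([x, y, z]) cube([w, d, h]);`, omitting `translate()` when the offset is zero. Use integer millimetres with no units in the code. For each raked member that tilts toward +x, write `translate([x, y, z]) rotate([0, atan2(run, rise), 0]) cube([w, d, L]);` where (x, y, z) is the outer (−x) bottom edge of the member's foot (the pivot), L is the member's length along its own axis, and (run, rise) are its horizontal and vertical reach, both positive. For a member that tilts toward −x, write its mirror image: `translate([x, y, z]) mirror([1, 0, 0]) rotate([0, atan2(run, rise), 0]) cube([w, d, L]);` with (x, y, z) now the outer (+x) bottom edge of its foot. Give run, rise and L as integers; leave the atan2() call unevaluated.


// leg length = √(216² + 630²) = 666
// right-leg outer foot x = 2·216 + 111 = 543
// beam min-corner = (216, 0, 630)
translate([216, 0, 630]) cube([111, 1084, 87]);
translate([0, 60, 0]) rotate([0, atan2(216, 630), 0]) cube([36, 58, 666]);
translate([543, 60, 0]) mirror([1, 0, 0]) rotate([0, atan2(216, 630), 0]) cube([36, 58, 666]);
translate([0, 966, 0]) rotate([0, atan2(216, 630), 0]) cube([36, 58, 666]);
translate([543, 966, 0]) mirror([1, 0, 0]) rotate([0, atan2(216, 630), 0]) cube([36, 58, 666]);


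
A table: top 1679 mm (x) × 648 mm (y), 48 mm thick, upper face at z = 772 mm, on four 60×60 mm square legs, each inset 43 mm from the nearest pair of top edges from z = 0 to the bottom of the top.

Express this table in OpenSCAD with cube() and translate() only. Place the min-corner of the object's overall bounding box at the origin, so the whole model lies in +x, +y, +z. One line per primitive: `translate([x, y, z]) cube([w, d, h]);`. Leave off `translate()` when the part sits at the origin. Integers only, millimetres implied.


// leg_h = 772 - 48 = 724
translate([0, 0, 724]) cube([1679, 648, 48]);
translate([43, 43, 0]) cube([60, 60, 724]);
translate([1576, 43, 0]) cube([60, 60, 724]);
translate([43, 545, 0]) cube([60, 60, 724]);
translate([1576, 545, 0]) cube([60, 60, 724]);


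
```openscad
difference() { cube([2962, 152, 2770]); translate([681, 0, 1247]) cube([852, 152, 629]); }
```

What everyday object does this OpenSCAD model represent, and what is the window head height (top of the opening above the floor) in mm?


A wall with a window opening. The window head height is 1876 mm.

A wall with a rectangular opening subtracted — a window. Sill at z = 1247, opening 629 mm tall, so the head is at 1247 + 629 = 1876 mm.


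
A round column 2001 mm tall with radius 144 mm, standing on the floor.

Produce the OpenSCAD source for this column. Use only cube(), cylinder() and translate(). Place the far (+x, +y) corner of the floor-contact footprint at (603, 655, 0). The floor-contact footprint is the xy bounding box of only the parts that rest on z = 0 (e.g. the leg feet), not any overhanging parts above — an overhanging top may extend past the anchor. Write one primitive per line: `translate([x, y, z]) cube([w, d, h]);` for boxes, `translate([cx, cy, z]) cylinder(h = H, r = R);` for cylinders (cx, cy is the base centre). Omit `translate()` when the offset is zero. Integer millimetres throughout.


translate([459, 511, 0]) cylinder(h = 2001, r = 144);


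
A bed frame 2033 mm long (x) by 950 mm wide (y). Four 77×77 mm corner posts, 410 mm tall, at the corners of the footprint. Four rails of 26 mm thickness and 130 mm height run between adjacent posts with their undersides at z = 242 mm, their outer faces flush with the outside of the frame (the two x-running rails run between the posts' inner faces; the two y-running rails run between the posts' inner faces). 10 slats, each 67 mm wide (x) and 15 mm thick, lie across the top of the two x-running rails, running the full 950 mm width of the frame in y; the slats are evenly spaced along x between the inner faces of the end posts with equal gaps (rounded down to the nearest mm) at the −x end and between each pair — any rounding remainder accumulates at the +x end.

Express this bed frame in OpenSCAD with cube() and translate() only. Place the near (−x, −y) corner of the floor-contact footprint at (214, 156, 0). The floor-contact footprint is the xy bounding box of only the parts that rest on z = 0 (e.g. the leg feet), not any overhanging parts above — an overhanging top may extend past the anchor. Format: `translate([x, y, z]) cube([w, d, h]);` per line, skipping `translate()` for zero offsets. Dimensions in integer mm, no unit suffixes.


// slat z = rail_z + rail_h = 242 + 130 = 372
// slat gap = ⌊(1879 − 10·67) / 11⌋ = 109
translate([214, 156, 0]) cube([77, 77, 410]);
translate([214, 1029, 0]) cube([77, 77, 410]);
translate([2170, 156, 0]) cube([77, 77, 410]);
translate([2170, 1029, 0]) cube([77, 77, 410]);
translate([291, 156, 242]) cube([1879, 26, 130]);
translate([291, 1080, 242]) cube([1879, 26, 130]);
translate([214, 233, 242]) cube([26, 796, 130]);
translate([2221, 233, 242]) cube([26, 796, 130]);
translate([400, 156, 372]) cube([67, 950, 15]);
translate([576, 156, 372]) cube([67, 950, 15]);
translate([752, 156, 372]) cube([67, 950, 15]);
translate([928, 156, 372]) cube([67, 950, 15]);
translate([1104, 156, 372]) cube([67, 950, 15]);
translate([1280, 156, 372]) cube([67, 950, 15]);
translate([1456, 156, 372]) cube([67, 950, 15]);
translate([1632, 156, 372]) cube([67, 950, 15]);
translate([1808, 156, 372]) cube([67, 950, 15]);
translate([1984, 156, 372]) cube([67, 950, 15]);


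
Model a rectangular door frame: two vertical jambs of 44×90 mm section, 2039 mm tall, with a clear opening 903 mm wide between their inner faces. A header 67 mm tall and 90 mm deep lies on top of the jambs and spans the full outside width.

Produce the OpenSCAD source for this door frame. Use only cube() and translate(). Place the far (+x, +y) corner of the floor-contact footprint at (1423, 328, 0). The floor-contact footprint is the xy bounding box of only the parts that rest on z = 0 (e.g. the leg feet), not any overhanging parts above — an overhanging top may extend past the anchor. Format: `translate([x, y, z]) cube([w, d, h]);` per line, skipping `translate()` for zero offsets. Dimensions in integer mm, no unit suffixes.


translate([432, 238, 0]) cube([44, 90, 2039]);
translate([1379, 238, 0]) cube([44, 90, 2039]);
translate([432, 238, 2039]) cube([991, 90, 67]);


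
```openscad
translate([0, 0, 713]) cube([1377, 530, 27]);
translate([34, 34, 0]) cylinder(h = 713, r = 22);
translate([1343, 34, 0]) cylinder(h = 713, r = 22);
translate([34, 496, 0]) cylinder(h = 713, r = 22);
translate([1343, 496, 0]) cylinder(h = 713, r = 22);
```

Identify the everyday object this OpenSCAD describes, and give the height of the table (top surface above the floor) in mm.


A table. The table height is 740 mm.

A 1377×530×27 slab sits at z = 713 on four Ø44 mm round legs — a table. The top surface is at 713 + 27 = 740 mm.


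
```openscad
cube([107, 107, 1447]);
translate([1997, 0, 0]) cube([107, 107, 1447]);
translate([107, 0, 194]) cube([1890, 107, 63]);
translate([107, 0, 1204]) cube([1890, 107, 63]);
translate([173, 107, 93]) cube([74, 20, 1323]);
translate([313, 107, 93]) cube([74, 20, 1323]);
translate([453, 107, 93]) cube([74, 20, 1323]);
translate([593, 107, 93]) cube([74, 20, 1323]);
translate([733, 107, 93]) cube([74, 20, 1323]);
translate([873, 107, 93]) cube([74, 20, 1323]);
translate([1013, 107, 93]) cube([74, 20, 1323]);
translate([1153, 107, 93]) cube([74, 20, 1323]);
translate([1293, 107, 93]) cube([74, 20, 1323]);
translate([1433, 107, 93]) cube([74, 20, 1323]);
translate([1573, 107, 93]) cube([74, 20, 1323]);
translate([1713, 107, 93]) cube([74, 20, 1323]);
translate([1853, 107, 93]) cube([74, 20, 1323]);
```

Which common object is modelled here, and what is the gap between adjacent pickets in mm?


A fence section. The picket gap is 66 mm.

Two posts, two rails, 13 pickets — a fence section. Span 1890 mm holds 13 pickets of 74 mm with 14 equal gaps: ⌊(1890 − 13·74) / 14⌋ = 66 mm.


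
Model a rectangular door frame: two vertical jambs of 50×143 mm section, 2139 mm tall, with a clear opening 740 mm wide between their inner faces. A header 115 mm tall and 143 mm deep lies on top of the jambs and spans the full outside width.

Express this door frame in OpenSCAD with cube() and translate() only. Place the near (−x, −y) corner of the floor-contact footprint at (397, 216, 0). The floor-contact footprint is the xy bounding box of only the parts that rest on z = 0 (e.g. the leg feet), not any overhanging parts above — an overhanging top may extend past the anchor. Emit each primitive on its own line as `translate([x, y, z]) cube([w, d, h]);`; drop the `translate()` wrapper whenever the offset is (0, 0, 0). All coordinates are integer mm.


translate([397, 216, 0]) cube([50, 143, 2139]);
translate([1187, 216, 0]) cube([50, 143, 2139]);
translate([397, 216, 2139]) cube([840, 143, 115]);


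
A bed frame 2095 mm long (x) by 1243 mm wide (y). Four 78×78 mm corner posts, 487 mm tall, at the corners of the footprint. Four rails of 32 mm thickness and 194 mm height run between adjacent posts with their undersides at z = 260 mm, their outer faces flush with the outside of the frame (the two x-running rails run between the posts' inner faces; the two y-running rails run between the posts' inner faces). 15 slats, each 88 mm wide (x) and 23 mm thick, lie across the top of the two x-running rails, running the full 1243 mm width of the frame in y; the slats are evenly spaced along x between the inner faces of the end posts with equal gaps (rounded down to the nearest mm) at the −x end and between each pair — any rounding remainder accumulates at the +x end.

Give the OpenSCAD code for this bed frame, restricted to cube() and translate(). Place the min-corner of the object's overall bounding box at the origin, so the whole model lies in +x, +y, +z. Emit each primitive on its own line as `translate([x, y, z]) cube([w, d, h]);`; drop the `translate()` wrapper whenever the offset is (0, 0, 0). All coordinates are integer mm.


// slat z = rail_z + rail_h = 260 + 194 = 454
// slat gap = ⌊(1939 − 15·88) / 16⌋ = 38
cube([78, 78, 487]);
translate([0, 1165, 0]) cube([78, 78, 487]);
translate([2017, 0, 0]) cube([78, 78, 487]);
translate([2017, 1165, 0]) cube([78, 78, 487]);
translate([78, 0, 260]) cube([1939, 32, 194]);
translate([78, 1211, 260]) cube([1939, 32, 194]);
translate([0, 78, 260]) cube([32, 1087, 194]);
translate([2063, 78, 260]) cube([32, 1087, 194]);
translate([116, 0, 454]) cube([88, 1243, 23]);
translate([242, 0, 454]) cube([88, 1243, 23]);
translate([368, 0, 454]) cube([88, 1243, 23]);
translate([494, 0, 454]) cube([88, 1243, 23]);
translate([620, 0, 454]) cube([88, 1243, 23]);
translate([746, 0, 454]) cube([88, 1243, 23]);
translate([872, 0, 454]) cube([88, 1243, 23]);
translate([998, 0, 454]) cube([88, 1243, 23]);
translate([1124, 0, 454]) cube([88, 1243, 23]);
translate([1250, 0, 454]) cube([88, 1243, 23]);
translate([1376, 0, 454]) cube([88, 1243, 23]);
translate([1502, 0, 454]) cube([88, 1243, 23]);
translate([1628, 0, 454]) cube([88, 1243, 23]);
translate([1754, 0, 454]) cube([88, 1243, 23]);
translate([1880, 0, 454]) cube([88, 1243, 23]);


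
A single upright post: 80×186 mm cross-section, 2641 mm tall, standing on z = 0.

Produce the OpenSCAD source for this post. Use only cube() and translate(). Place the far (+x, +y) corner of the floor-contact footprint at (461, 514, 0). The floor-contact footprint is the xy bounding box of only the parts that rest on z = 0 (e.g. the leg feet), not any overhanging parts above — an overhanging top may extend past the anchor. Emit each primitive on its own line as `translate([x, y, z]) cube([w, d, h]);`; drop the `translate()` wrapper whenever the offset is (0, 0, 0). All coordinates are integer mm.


translate([381, 328, 0]) cube([80, 186, 2641]);


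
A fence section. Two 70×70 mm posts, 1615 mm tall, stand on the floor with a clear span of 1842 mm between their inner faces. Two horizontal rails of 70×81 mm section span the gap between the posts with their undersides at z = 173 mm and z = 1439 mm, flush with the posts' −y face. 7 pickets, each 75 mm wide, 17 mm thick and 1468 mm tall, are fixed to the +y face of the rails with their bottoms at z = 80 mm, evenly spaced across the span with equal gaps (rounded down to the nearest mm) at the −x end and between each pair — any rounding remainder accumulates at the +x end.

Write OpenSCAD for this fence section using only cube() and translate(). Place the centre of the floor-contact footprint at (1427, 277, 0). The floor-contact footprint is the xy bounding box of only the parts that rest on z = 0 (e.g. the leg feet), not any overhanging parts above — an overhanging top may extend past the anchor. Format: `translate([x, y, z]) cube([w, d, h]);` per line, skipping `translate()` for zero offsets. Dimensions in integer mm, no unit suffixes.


translate([436, 242, 0]) cube([70, 70, 1615]);
translate([2348, 242, 0]) cube([70, 70, 1615]);
translate([506, 242, 173]) cube([1842, 70, 81]);
translate([506, 242, 1439]) cube([1842, 70, 81]);
translate([670, 312, 80]) cube([75, 17, 1468]);
translate([909, 312, 80]) cube([75, 17, 1468]);
translate([1148, 312, 80]) cube([75, 17, 1468]);
translate([1387, 312, 80]) cube([75, 17, 1468]);
translate([1626, 312, 80]) cube([75, 17, 1468]);
translate([1865, 312, 80]) cube([75, 17, 1468]);
translate([2104, 312, 80]) cube([75, 17, 1468]);


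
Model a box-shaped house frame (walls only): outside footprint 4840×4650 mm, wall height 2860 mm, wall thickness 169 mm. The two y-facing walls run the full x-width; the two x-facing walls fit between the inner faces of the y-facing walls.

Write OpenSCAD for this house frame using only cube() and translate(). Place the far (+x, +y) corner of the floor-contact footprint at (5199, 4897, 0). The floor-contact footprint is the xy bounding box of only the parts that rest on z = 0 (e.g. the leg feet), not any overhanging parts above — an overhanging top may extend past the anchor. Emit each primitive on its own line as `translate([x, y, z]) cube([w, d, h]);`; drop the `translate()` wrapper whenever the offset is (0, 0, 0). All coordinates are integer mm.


translate([359, 247, 0]) cube([4840, 169, 2860]);
translate([359, 4728, 0]) cube([4840, 169, 2860]);
translate([359, 416, 0]) cube([169, 4312, 2860]);
translate([5030, 416, 0]) cube([169, 4312, 2860]);


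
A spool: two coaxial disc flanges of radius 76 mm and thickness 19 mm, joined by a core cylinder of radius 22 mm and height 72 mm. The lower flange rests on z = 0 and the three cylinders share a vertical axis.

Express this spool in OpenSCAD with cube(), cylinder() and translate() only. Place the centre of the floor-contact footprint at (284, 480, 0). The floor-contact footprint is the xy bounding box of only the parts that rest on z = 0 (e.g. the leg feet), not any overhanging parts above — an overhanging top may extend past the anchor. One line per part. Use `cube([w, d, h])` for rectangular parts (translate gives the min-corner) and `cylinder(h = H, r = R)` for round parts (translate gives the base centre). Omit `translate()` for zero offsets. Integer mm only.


translate([284, 480, 0]) cylinder(h = 19, r = 76);
translate([284, 480, 19]) cylinder(h = 72, r = 22);
translate([284, 480, 91]) cylinder(h = 19, r = 76);


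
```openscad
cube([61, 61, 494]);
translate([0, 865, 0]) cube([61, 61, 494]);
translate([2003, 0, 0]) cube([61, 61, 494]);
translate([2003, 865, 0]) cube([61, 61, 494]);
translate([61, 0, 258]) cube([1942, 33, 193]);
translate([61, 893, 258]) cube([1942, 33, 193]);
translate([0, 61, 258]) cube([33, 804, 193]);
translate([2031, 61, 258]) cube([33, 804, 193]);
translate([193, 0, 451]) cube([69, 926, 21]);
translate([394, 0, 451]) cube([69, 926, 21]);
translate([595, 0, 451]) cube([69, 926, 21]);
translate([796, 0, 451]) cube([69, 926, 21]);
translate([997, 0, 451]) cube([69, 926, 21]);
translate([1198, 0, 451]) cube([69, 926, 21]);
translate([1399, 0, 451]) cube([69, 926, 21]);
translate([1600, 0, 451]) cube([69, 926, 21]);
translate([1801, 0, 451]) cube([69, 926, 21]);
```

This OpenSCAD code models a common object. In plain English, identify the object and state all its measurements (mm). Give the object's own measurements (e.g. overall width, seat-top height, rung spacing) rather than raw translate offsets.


A bed frame 2064 mm long (x) by 926 mm wide (y). Four 61×61 mm corner posts, 494 mm tall, at the corners of the footprint. Four rails of 33 mm thickness and 193 mm height run between adjacent posts with their undersides at z = 258 mm, their outer faces flush with the outside of the frame (the two x-running rails run between the posts' inner faces; the two y-running rails run between the posts' inner faces). 9 slats, each 69 mm wide (x) and 21 mm thick, lie across the top of the two x-running rails, running the full 926 mm width of the frame in y; along x they sit between the end posts with a 132 mm gap after the −x posts and between neighbouring slats, leaving 133 mm before the +x posts.


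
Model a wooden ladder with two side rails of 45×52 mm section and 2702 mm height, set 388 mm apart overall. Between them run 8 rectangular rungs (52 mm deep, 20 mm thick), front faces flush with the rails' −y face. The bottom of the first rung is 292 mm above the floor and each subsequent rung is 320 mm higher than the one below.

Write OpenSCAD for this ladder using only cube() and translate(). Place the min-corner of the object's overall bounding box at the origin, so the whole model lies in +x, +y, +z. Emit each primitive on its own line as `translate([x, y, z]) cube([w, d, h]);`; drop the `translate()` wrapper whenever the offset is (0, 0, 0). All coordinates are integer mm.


cube([45, 52, 2702]);
translate([343, 0, 0]) cube([45, 52, 2702]);
translate([45, 0, 292]) cube([298, 52, 20]);
translate([45, 0, 612]) cube([298, 52, 20]);
translate([45, 0, 932]) cube([298, 52, 20]);
translate([45, 0, 1252]) cube([298, 52, 20]);
translate([45, 0, 1572]) cube([298, 52, 20]);
translate([45, 0, 1892]) cube([298, 52, 20]);
translate([45, 0, 2212]) cube([298, 52, 20]);
translate([45, 0, 2532]) cube([298, 52, 20]);


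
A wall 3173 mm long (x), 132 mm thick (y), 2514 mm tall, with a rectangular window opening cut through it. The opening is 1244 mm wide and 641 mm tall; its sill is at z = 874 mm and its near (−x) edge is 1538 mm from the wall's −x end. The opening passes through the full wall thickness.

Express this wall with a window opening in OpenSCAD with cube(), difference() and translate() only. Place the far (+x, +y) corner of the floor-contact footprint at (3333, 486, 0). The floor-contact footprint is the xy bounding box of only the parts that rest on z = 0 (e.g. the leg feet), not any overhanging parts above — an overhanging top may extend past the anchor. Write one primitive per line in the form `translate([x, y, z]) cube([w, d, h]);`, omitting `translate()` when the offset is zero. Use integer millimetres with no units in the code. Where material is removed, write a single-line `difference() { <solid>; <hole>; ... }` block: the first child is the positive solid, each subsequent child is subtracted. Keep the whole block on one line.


difference() { translate([160, 354, 0]) cube([3173, 132, 2514]); translate([1698, 354, 874]) cube([1244, 132, 641]); }


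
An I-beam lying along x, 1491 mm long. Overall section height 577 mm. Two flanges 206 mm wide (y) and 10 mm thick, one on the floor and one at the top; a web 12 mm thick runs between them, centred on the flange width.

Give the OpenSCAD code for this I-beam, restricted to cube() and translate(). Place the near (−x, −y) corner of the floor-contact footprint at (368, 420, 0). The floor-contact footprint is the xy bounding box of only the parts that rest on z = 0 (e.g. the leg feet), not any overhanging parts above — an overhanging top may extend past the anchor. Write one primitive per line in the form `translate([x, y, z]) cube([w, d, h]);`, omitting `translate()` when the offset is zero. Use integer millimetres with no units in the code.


translate([368, 420, 0]) cube([1491, 206, 10]);
translate([368, 517, 10]) cube([1491, 12, 557]);
translate([368, 420, 567]) cube([1491, 206, 10]);


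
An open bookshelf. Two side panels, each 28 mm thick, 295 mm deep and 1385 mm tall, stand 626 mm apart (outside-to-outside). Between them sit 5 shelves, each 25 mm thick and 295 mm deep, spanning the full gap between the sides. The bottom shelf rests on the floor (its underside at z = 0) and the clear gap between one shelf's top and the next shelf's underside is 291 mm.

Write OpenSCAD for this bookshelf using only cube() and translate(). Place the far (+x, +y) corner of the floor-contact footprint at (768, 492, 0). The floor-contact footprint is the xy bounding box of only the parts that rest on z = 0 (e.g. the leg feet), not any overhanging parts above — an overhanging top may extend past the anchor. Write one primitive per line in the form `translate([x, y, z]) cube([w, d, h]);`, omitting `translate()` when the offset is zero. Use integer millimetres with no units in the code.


translate([142, 197, 0]) cube([28, 295, 1385]);
translate([740, 197, 0]) cube([28, 295, 1385]);
translate([170, 197, 0]) cube([570, 295, 25]);
translate([170, 197, 316]) cube([570, 295, 25]);
translate([170, 197, 632]) cube([570, 295, 25]);
translate([170, 197, 948]) cube([570, 295, 25]);
translate([170, 197, 1264]) cube([570, 295, 25]);


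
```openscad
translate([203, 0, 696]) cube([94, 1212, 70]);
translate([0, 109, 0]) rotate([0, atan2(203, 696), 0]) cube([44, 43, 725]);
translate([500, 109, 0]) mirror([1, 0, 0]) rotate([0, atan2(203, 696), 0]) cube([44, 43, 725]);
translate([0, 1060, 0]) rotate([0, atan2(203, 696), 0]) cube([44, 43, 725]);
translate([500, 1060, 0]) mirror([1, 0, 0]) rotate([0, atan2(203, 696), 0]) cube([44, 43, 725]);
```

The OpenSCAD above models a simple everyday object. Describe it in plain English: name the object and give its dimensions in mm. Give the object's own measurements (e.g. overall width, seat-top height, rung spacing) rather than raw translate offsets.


A sawhorse. A 94×1212×70 mm beam (x, y, z) sits on two A-frame leg pairs. Each pair is two raked legs of 44×43 mm section (43 mm along y) splaying symmetrically in x. Each leg rises 696 mm vertically over 203 mm of horizontal reach and is 725 mm long along its own axis. Every leg's outer bottom edge rests on the floor and its outer top edge meets a bottom edge of the beam — the left legs (tilting toward +x) meet the beam's −x bottom edge, the right legs (their mirror images, tilting toward −x) meet its +x bottom edge — so the leg tops tuck under the beam, the beam's underside is 696 mm above the floor, and the feet are 500 mm apart outside-to-outside with the beam centred between them. The two leg pairs are set in 109 mm from either end of the beam.


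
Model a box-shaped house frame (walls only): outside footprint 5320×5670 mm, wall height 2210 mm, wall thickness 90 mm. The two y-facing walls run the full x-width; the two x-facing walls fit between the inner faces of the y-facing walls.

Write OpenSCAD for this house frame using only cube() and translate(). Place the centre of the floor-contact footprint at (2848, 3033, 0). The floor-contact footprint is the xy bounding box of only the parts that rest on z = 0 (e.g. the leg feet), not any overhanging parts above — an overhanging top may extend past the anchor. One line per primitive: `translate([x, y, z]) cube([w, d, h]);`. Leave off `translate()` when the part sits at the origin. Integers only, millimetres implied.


translate([188, 198, 0]) cube([5320, 90, 2210]);
translate([188, 5778, 0]) cube([5320, 90, 2210]);
translate([188, 288, 0]) cube([90, 5490, 2210]);
translate([5418, 288, 0]) cube([90, 5490, 2210]);


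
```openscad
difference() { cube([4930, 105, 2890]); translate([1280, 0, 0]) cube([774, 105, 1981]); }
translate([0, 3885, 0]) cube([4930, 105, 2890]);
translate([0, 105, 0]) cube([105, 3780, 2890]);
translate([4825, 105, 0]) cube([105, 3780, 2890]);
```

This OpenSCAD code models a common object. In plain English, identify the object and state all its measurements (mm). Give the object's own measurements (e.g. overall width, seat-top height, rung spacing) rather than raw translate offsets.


A single room: four walls, each 2890 mm tall and 105 mm thick, enclosing an outside footprint 4930×3990 mm (x × y), no floor or roof. The front and back walls (−y and +y sides) run the full x-width; the side walls fit between their inner faces. A door opening 774 mm wide and 1981 mm tall is cut through the front wall from the floor up, its −x edge 1280 mm from the wall's −x end.
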